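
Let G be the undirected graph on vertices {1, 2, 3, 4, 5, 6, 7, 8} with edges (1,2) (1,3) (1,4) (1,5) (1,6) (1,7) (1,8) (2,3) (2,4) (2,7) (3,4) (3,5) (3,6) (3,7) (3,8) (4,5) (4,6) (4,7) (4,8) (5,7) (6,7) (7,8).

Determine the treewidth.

A width-4 tree decomposition is:
Bags: B1 = {1, 2, 3, 4, 7}  B2 = {1, 3, 4, 5, 7}  B3 = {1, 3, 4, 6, 7}  B4 = {1, 3, 4, 7, 8}
Tree: B1–B2, B2–B3, B1–B4
Each bag holds 5 vertices, so the decomposition has width 4, which upper-bounds the treewidth. Conversely, {1, 3, 4, 7, 8} is a clique of size 5, and the vertices of any clique must share a bag in every tree decomposition; so some bag has ≥ 5 vertices and tw(G) ≥ 4. Therefore the treewidth is 4.

4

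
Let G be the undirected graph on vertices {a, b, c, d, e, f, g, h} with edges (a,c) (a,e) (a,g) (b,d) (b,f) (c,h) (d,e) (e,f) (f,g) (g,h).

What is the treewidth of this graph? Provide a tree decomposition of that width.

The largest bag has 3 vertices, giving width 2; this decomposition certifies tw(G) ≤ 2. For the lower bound, G contains the cycle b–d–e–f–b, so G is not a forest; only forests have treewidth ≤ 1, hence tw(G) ≥ 2. Therefore the treewidth is 2.

Treewidth 2.
Bags: B1 = {b, d, f}  B2 = {d, e, f}  B3 = {e, f, g}  B4 = {a, e, g}  B5 = {a, g, h}  B6 = {a, c, h}
Tree: B1–B2, B2–B3, B3–B4, B4–B5, B5–B6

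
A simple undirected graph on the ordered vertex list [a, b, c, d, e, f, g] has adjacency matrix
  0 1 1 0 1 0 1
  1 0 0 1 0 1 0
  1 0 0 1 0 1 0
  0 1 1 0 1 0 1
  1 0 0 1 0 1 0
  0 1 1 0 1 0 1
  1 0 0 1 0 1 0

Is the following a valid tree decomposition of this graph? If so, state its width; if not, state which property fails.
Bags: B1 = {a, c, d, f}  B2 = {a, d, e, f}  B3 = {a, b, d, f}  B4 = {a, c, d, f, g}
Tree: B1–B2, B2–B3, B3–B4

No — bags containing vertex c are not connected in the tree.

A tree decomposition must satisfy three properties: every vertex lies in some bag; for every edge, both endpoints lie together in some bag; and for every vertex, the bags containing it form a connected subtree. Here bags containing vertex c are not connected in the tree, so the decomposition is invalid.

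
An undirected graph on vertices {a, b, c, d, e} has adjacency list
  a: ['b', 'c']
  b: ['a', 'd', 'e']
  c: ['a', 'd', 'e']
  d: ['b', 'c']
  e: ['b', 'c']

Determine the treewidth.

A width-2 tree decomposition is:
Bags: B1 = {b, c, e}  B2 = {a, b, c}  B3 = {b, c, d}
Tree: B1–B2, B2–B3
Every bag has size at most 3, so the width is 3 − 1 = 2 and tw(G) ≤ 2. The edges e–c–a–b–e form a cycle, so G is not a tree and its treewidth is at least 2. The upper and lower bounds meet at 2, so that is the treewidth.

2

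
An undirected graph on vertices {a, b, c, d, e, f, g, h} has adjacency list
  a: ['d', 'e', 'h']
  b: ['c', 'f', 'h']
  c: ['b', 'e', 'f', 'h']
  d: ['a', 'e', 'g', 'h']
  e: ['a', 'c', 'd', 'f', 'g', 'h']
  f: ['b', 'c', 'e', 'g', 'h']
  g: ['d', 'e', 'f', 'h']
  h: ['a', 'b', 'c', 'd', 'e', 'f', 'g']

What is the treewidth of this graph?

A width-3 tree decomposition is:
Bags: B1 = {e, f, g, h}  B2 = {c, e, f, h}  B3 = {d, e, g, h}  B4 = {a, d, e, h}  B5 = {b, c, f, h}
Tree: B1–B2, B1–B3, B3–B4, B2–B5
Each bag holds 4 vertices, so the decomposition has width 3, which upper-bounds the treewidth. For the lower bound, the 4 vertices {d, e, g, h} are pairwise adjacent, and any tree decomposition puts a clique entirely inside one bag — forcing width ≥ 3. Hence tw(G) = 3 exactly.

3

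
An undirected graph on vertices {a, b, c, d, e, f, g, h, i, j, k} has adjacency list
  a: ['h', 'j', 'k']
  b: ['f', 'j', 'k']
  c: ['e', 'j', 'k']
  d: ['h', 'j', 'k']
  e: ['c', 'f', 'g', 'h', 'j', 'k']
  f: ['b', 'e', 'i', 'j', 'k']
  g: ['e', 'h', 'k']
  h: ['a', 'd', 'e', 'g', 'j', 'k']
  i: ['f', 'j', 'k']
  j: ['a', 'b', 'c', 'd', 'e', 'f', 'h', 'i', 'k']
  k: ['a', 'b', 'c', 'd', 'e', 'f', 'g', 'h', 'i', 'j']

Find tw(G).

A width-3 tree decomposition is:
Bags: B1 = {e, g, h, k}  B2 = {e, h, j, k}  B3 = {e, f, j, k}  B4 = {c, e, j, k}  B5 = {f, i, j, k}  B6 = {d, h, j, k}  B7 = {b, f, j, k}  B8 = {a, h, j, k}
Tree: B1–B2, B2–B3, B3–B4, B3–B5, B2–B6, B5–B7, B6–B8
Every bag has size at most 4, so the width is 4 − 1 = 3 and tw(G) ≤ 3. For the lower bound, the 4 vertices {e, g, h, k} are pairwise adjacent, and any tree decomposition puts a clique entirely inside one bag — forcing width ≥ 3. Hence tw(G) = 3 exactly.

3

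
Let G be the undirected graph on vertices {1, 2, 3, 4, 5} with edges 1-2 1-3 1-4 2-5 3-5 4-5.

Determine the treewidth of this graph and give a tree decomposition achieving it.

The largest bag has 3 vertices, giving width 2; this decomposition certifies tw(G) ≤ 2. For the lower bound, G contains the cycle 1–3–5–2–1, so G is not a forest; only forests have treewidth ≤ 1, hence tw(G) ≥ 2. Combining the bounds, tw(G) = 2.

Treewidth 2.
One optimal decomposition is:
Bags: B1 = {1, 3, 5}  B2 = {1, 2, 5}  B3 = {1, 4, 5}
Tree: B1–B2, B2–B3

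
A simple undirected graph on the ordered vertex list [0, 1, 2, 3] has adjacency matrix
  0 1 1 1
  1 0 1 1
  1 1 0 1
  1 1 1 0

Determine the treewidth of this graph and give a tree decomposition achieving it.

Treewidth 3.
Bags: B1 = {0, 1, 2, 3}
Tree: (single bag)

A single bag containing all 4 vertices is trivially a valid decomposition of width 3. On the other hand G contains the 4-clique {0, 1, 2, 3}. A clique must lie in a single bag of any decomposition, so no decomposition can have width below 3. The upper and lower bounds meet at 3, so that is the treewidth.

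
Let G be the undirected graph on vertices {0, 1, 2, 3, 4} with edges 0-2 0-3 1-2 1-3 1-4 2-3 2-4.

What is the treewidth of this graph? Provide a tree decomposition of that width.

Each bag holds 3 vertices, so the decomposition has width 2, which upper-bounds the treewidth. For the lower bound, the 3 vertices {0, 2, 3} are pairwise adjacent, and any tree decomposition puts a clique entirely inside one bag — forcing width ≥ 2. The upper and lower bounds meet at 2, so that is the treewidth.

Treewidth 2.
One such decomposition:
Bags: B1 = {1, 2, 3}  B2 = {1, 2, 4}  B3 = {0, 2, 3}
Tree: B1–B2, B1–B3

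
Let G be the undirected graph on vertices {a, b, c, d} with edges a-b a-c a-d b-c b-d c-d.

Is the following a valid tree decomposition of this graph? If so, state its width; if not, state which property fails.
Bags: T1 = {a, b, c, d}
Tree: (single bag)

Yes; width 3.

Every vertex of G appears in some bag (union = {a, b, c, d}); every edge is covered by a bag; and for each vertex v the set of bags containing v is connected in the bag tree. The decomposition is therefore valid. The largest bag has 4 vertices, so the width is 3.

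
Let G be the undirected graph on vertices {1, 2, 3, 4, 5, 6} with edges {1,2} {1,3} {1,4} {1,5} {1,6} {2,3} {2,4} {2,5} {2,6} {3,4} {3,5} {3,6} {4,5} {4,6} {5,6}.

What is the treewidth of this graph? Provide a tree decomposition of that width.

A single bag containing all 6 vertices is trivially a valid decomposition of width 5. On the other hand G contains the 6-clique {1, 2, 3, 4, 5, 6}. A clique must lie in a single bag of any decomposition, so no decomposition can have width below 5. Hence tw(G) = 5 exactly.

Treewidth 5.
One optimal decomposition is:
Bags: B1 = {1, 2, 3, 4, 5, 6}
Tree: (single bag)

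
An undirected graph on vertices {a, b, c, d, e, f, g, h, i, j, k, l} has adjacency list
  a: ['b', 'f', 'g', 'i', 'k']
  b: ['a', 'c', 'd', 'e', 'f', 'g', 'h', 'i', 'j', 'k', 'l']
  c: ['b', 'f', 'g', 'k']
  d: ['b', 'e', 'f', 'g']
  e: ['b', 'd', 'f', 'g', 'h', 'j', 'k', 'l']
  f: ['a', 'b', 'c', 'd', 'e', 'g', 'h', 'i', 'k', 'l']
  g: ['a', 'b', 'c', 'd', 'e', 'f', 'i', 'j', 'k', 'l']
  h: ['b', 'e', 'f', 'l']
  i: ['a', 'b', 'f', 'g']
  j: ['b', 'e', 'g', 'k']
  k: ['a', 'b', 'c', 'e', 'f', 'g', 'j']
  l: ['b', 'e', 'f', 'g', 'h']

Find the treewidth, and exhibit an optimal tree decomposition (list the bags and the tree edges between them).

The largest bag has 5 vertices, giving width 4; this decomposition certifies tw(G) ≤ 4. For the lower bound, the 5 vertices {b, e, g, j, k} are pairwise adjacent, and any tree decomposition puts a clique entirely inside one bag — forcing width ≥ 4. Combining the bounds, tw(G) = 4.

Treewidth 4.
One optimal decomposition is:
Bags: B1 = {a, b, f, g, k}  B2 = {b, e, f, g, k}  B3 = {a, b, f, g, i}  B4 = {b, e, f, g, l}  B5 = {b, e, f, h, l}  B6 = {b, c, f, g, k}  B7 = {b, d, e, f, g}  B8 = {b, e, g, j, k}
Tree: B1–B2, B1–B3, B2–B4, B4–B5, B2–B6, B2–B7, B2–B8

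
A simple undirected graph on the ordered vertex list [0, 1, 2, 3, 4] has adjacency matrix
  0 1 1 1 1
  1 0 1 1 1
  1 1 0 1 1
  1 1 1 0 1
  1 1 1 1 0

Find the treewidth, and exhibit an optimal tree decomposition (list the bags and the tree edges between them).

Treewidth 4.
One such decomposition:
Bags: B1 = {0, 1, 2, 3, 4}
Tree: (single bag)

A single bag containing all 5 vertices is trivially a valid decomposition of width 4. On the other hand G contains the 5-clique {0, 1, 2, 3, 4}. A clique must lie in a single bag of any decomposition, so no decomposition can have width below 4. Hence tw(G) = 4 exactly.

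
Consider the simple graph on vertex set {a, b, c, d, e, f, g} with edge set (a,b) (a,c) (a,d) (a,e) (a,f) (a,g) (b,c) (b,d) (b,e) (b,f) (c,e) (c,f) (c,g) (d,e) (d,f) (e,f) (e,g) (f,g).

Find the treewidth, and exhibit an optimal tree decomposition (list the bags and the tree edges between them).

The largest bag has 5 vertices, giving width 4; this decomposition certifies tw(G) ≤ 4. On the other hand G contains the 5-clique {a, b, d, e, f}. A clique must lie in a single bag of any decomposition, so no decomposition can have width below 4. Combining the bounds, tw(G) = 4.

Treewidth 4.
One optimal decomposition is:
Bags: B1 = {a, b, c, e, f}  B2 = {a, b, d, e, f}  B3 = {a, c, e, f, g}
Tree: B1–B2, B1–B3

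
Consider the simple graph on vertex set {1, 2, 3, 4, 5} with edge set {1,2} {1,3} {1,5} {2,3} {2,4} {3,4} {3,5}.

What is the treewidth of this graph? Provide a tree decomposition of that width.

Treewidth 2.
One such decomposition:
Bags: B1 = {1, 2, 3}  B2 = {2, 3, 4}  B3 = {1, 3, 5}
Tree: B1–B2, B1–B3

Each bag holds 3 vertices, so the decomposition has width 2, which upper-bounds the treewidth. For the lower bound, the 3 vertices {1, 2, 3} are pairwise adjacent, and any tree decomposition puts a clique entirely inside one bag — forcing width ≥ 2. Therefore the treewidth is 2.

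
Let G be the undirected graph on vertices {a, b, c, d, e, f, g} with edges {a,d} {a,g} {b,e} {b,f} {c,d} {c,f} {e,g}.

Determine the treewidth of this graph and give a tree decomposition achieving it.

Each bag holds 3 vertices, so the decomposition has width 2, which upper-bounds the treewidth. The edges f–c–d–a–g–e–b–f form a cycle, so G is not a tree and its treewidth is at least 2. Therefore the treewidth is 2.

Treewidth 2.
Bags: B1 = {c, d, f}  B2 = {a, d, f}  B3 = {a, f, g}  B4 = {e, f, g}  B5 = {b, e, f}
Tree: B1–B2, B2–B3, B3–B4, B4–B5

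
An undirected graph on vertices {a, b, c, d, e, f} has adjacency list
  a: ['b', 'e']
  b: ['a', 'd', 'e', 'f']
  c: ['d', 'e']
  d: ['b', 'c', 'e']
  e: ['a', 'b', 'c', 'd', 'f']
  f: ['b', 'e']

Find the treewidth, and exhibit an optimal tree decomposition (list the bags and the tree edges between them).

Treewidth 2.
Bags: B1 = {c, d, e}  B2 = {b, d, e}  B3 = {b, e, f}  B4 = {a, b, e}
Tree: B1–B2, B2–B3, B2–B4

Each bag holds 3 vertices, so the decomposition has width 2, which upper-bounds the treewidth. For the lower bound, the 3 vertices {c, d, e} are pairwise adjacent, and any tree decomposition puts a clique entirely inside one bag — forcing width ≥ 2. Hence tw(G) = 2 exactly.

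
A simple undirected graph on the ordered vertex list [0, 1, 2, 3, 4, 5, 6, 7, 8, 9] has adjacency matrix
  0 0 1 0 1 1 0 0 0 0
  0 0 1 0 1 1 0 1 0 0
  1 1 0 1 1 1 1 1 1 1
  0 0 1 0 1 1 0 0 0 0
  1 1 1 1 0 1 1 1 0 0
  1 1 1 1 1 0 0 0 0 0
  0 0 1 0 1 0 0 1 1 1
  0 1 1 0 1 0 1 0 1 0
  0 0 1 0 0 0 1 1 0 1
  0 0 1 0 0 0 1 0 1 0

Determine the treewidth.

A width-3 tree decomposition is:
Bags: B1 = {2, 3, 4, 5}  B2 = {1, 2, 4, 5}  B3 = {0, 2, 4, 5}  B4 = {1, 2, 4, 7}  B5 = {2, 4, 6, 7}  B6 = {2, 6, 7, 8}  B7 = {2, 6, 8, 9}
Tree: B1–B2, B2–B3, B2–B4, B4–B5, B5–B6, B6–B7
Every bag has size at most 4, so the width is 4 − 1 = 3 and tw(G) ≤ 3. Conversely, {2, 6, 8, 9} is a clique of size 4, and the vertices of any clique must share a bag in every tree decomposition; so some bag has ≥ 4 vertices and tw(G) ≥ 3. Therefore the treewidth is 3.

3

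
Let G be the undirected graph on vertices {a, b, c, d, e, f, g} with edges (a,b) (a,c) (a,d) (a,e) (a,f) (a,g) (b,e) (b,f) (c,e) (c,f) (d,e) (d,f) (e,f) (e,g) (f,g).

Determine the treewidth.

3

A width-3 tree decomposition is:
Bags: B1 = {a, c, e, f}  B2 = {a, b, e, f}  B3 = {a, e, f, g}  B4 = {a, d, e, f}
Tree: B1–B2, B1–B3, B2–B4
Every bag has size at most 4, so the width is 4 − 1 = 3 and tw(G) ≤ 3. For the lower bound, the 4 vertices {a, d, e, f} are pairwise adjacent, and any tree decomposition puts a clique entirely inside one bag — forcing width ≥ 3. The upper and lower bounds meet at 3, so that is the treewidth.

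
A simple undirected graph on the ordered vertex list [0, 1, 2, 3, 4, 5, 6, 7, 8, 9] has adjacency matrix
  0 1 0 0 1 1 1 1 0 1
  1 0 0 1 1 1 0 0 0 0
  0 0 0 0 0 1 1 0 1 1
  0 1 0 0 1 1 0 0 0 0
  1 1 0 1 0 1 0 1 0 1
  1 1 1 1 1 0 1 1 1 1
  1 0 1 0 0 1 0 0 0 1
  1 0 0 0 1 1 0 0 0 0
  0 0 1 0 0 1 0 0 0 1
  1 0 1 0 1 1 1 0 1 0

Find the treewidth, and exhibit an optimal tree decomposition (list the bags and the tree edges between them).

Treewidth 3.
One optimal decomposition is:
Bags: B1 = {0, 1, 4, 5}  B2 = {0, 4, 5, 9}  B3 = {1, 3, 4, 5}  B4 = {0, 5, 6, 9}  B5 = {0, 4, 5, 7}  B6 = {2, 5, 6, 9}  B7 = {2, 5, 8, 9}
Tree: B1–B2, B1–B3, B2–B4, B1–B5, B4–B6, B6–B7

Every bag has size at most 4, so the width is 4 − 1 = 3 and tw(G) ≤ 3. For the lower bound, the 4 vertices {0, 1, 4, 5} are pairwise adjacent, and any tree decomposition puts a clique entirely inside one bag — forcing width ≥ 3. Hence tw(G) = 3 exactly.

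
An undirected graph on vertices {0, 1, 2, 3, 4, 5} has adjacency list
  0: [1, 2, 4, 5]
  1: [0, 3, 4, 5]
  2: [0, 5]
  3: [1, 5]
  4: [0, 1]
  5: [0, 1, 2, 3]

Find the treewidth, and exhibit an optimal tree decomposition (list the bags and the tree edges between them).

Treewidth 2.
Bags: B1 = {0, 1, 4}  B2 = {0, 1, 5}  B3 = {0, 2, 5}  B4 = {1, 3, 5}
Tree: B1–B2, B2–B3, B2–B4

Each bag holds 3 vertices, so the decomposition has width 2, which upper-bounds the treewidth. For the lower bound, the 3 vertices {0, 1, 4} are pairwise adjacent, and any tree decomposition puts a clique entirely inside one bag — forcing width ≥ 2. Hence tw(G) = 2 exactly.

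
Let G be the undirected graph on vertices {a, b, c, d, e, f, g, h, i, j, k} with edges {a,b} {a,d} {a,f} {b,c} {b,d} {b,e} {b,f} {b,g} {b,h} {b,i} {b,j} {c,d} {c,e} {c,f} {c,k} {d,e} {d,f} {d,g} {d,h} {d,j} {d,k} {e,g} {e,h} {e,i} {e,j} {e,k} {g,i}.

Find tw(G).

3

A width-3 tree decomposition is:
Bags: B1 = {b, c, d, e}  B2 = {b, c, d, f}  B3 = {b, d, e, j}  B4 = {a, b, d, f}  B5 = {b, d, e, g}  B6 = {c, d, e, k}  B7 = {b, e, g, i}  B8 = {b, d, e, h}
Tree: B1–B2, B1–B3, B2–B4, B3–B5, B1–B6, B5–B7, B3–B8
The largest bag has 4 vertices, giving width 3; this decomposition certifies tw(G) ≤ 3. On the other hand G contains the 4-clique {c, d, e, k}. A clique must lie in a single bag of any decomposition, so no decomposition can have width below 3. Therefore the treewidth is 3.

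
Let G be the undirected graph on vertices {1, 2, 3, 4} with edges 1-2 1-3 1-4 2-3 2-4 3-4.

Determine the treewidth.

3

A width-3 tree decomposition is:
Bags: B1 = {1, 2, 3, 4}
Tree: (single bag)
With just one bag of size 4, the width is 4 − 1 = 3, so tw(G) ≤ 3. For the lower bound, the 4 vertices {1, 2, 3, 4} are pairwise adjacent, and any tree decomposition puts a clique entirely inside one bag — forcing width ≥ 3. Combining the bounds, tw(G) = 3.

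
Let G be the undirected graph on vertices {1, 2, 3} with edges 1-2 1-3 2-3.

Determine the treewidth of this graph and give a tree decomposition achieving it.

A single bag containing all 3 vertices is trivially a valid decomposition of width 2. Conversely, {1, 2, 3} is a clique of size 3, and the vertices of any clique must share a bag in every tree decomposition; so some bag has ≥ 3 vertices and tw(G) ≥ 2. Hence tw(G) = 2 exactly.

Treewidth 2.
One optimal decomposition is:
Bags: B1 = {1, 2, 3}
Tree: (single bag)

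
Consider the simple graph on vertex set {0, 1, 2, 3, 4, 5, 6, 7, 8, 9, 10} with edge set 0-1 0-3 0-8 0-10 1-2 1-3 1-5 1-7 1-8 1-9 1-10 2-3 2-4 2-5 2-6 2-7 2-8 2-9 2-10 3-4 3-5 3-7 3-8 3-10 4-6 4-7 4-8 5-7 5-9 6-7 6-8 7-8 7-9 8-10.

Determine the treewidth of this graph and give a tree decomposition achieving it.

The largest bag has 5 vertices, giving width 4; this decomposition certifies tw(G) ≤ 4. Conversely, {0, 1, 3, 8, 10} is a clique of size 5, and the vertices of any clique must share a bag in every tree decomposition; so some bag has ≥ 5 vertices and tw(G) ≥ 4. Therefore the treewidth is 4.

Treewidth 4.
Bags: B1 = {1, 2, 3, 7, 8}  B2 = {1, 2, 3, 8, 10}  B3 = {1, 2, 3, 5, 7}  B4 = {0, 1, 3, 8, 10}  B5 = {2, 3, 4, 7, 8}  B6 = {2, 4, 6, 7, 8}  B7 = {1, 2, 5, 7, 9}
Tree: B1–B2, B1–B3, B2–B4, B1–B5, B5–B6, B3–B7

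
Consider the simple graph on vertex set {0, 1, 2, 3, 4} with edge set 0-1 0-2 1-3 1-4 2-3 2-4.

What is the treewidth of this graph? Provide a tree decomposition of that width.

Every bag has size at most 3, so the width is 3 − 1 = 2 and tw(G) ≤ 2. The edges 0–2–3–1–0 form a cycle, so G is not a tree and its treewidth is at least 2. Combining the bounds, tw(G) = 2.

Treewidth 2.
Bags: B1 = {0, 1, 2}  B2 = {1, 2, 3}  B3 = {1, 2, 4}
Tree: B1–B2, B2–B3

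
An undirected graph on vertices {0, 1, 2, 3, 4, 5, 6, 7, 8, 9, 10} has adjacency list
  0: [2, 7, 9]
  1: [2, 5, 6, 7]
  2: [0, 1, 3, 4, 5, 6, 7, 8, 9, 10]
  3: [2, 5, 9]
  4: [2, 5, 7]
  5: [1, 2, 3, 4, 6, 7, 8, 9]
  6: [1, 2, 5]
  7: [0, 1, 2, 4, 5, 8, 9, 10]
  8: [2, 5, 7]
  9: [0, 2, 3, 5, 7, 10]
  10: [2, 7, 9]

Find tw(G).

A width-3 tree decomposition is:
Bags: B1 = {2, 5, 7, 9}  B2 = {1, 2, 5, 7}  B3 = {2, 5, 7, 8}  B4 = {2, 3, 5, 9}  B5 = {2, 4, 5, 7}  B6 = {2, 7, 9, 10}  B7 = {1, 2, 5, 6}  B8 = {0, 2, 7, 9}
Tree: B1–B2, B2–B3, B1–B4, B2–B5, B1–B6, B2–B7, B6–B8
Each bag holds 4 vertices, so the decomposition has width 3, which upper-bounds the treewidth. On the other hand G contains the 4-clique {0, 2, 7, 9}. A clique must lie in a single bag of any decomposition, so no decomposition can have width below 3. Hence tw(G) = 3 exactly.

3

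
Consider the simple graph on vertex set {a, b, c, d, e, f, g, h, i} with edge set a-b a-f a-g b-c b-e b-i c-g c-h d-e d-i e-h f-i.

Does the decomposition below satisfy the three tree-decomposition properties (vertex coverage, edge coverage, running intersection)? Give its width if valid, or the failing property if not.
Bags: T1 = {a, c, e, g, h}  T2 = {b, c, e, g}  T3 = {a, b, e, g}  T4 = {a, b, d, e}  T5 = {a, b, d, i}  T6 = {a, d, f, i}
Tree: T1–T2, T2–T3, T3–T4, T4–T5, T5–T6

No — bags containing vertex a are not connected in the tree.

A tree decomposition must satisfy three properties: every vertex lies in some bag; for every edge, both endpoints lie together in some bag; and for every vertex, the bags containing it form a connected subtree. Here bags containing vertex a are not connected in the tree, so the decomposition is invalid.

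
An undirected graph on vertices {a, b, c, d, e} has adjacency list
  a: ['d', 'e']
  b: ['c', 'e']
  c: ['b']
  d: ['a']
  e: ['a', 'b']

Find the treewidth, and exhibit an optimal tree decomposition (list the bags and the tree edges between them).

Every bag has size at most 2, so the width is 2 − 1 = 1 and tw(G) ≤ 1. G has an edge, so its treewidth is at least 1. The upper and lower bounds meet at 1, so that is the treewidth.

Treewidth 1.
One such decomposition:
Bags: B1 = {b, c}  B2 = {b, e}  B3 = {a, e}  B4 = {a, d}
Tree: B1–B2, B2–B3, B3–B4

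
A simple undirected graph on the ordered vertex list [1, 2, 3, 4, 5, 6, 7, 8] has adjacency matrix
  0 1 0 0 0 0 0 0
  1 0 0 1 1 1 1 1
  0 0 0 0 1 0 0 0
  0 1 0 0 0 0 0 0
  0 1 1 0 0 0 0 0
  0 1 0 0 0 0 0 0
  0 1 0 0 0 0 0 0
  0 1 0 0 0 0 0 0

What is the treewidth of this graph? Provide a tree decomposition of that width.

Treewidth 1.
One optimal decomposition is:
Bags: B1 = {2, 6}  B2 = {2, 5}  B3 = {2, 7}  B4 = {1, 2}  B5 = {2, 4}  B6 = {2, 8}  B7 = {3, 5}
Tree: B1–B2, B2–B3, B2–B4, B3–B5, B4–B6, B2–B7

The largest bag has 2 vertices, giving width 1; this decomposition certifies tw(G) ≤ 1. Any graph with an edge has treewidth ≥ 1, and G has the edge 2–6. Therefore the treewidth is 1.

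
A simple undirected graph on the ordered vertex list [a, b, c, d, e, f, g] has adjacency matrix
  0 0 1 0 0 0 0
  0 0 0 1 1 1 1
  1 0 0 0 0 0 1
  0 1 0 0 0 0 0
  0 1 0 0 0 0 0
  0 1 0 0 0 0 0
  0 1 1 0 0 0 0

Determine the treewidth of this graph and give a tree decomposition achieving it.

Treewidth 1.
One optimal decomposition is:
Bags: B1 = {b, f}  B2 = {b, g}  B3 = {b, e}  B4 = {c, g}  B5 = {a, c}  B6 = {b, d}
Tree: B1–B2, B2–B3, B2–B4, B4–B5, B1–B6

The largest bag has 2 vertices, giving width 1; this decomposition certifies tw(G) ≤ 1. G has an edge, so its treewidth is at least 1. Combining the bounds, tw(G) = 1.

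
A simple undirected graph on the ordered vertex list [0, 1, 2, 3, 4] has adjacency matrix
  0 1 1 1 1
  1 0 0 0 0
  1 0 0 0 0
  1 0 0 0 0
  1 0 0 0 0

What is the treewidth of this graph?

A width-1 tree decomposition is:
Bags: B1 = {0, 4}  B2 = {0, 1}  B3 = {0, 3}  B4 = {0, 2}
Tree: B1–B2, B1–B3, B1–B4
Every bag has size at most 2, so the width is 2 − 1 = 1 and tw(G) ≤ 1. Any graph with an edge has treewidth ≥ 1, and G has the edge 4–0. Hence tw(G) = 1 exactly.

1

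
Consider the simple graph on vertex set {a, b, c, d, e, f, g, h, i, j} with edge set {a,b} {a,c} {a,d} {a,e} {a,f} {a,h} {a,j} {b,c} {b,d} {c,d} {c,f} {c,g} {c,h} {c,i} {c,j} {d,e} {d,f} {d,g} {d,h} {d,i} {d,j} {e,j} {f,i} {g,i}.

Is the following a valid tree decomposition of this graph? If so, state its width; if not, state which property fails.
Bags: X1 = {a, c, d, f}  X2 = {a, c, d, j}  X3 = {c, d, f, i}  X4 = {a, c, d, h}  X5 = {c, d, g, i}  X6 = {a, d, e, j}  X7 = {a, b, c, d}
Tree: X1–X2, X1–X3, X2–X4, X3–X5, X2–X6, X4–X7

Yes; width 3.

Vertex coverage: the bags together contain {a, b, c, d, e, f, g, h, i, j}, the full vertex set. Edge coverage: each edge of G has both endpoints in at least one bag. Running intersection: for every vertex, the bags containing it form a connected subtree. All three properties hold, so this is a valid tree decomposition of width max|bag| − 1 = 3, and hence tw(G) ≤ 3.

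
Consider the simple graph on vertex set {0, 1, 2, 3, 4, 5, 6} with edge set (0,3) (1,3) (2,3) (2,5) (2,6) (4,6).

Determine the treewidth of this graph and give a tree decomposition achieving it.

Treewidth 1.
One optimal decomposition is:
Bags: B1 = {2, 6}  B2 = {2, 3}  B3 = {4, 6}  B4 = {1, 3}  B5 = {2, 5}  B6 = {0, 3}
Tree: B1–B2, B1–B3, B2–B4, B1–B5, B4–B6

The largest bag has 2 vertices, giving width 1; this decomposition certifies tw(G) ≤ 1. Since G has at least one edge (e.g. 2–6), it is not an edgeless graph, so tw(G) ≥ 1. Combining the bounds, tw(G) = 1.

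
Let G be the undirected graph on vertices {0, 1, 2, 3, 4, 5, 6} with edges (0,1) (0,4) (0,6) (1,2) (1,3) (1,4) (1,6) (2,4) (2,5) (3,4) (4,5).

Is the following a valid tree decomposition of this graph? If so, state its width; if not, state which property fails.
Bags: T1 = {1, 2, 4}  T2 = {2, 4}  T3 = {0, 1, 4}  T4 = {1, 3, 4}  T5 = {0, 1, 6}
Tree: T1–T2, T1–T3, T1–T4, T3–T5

A tree decomposition must satisfy three properties: every vertex lies in some bag; for every edge, both endpoints lie together in some bag; and for every vertex, the bags containing it form a connected subtree. Here vertex 5 appears in no bag, so the decomposition is invalid.

No — vertex 5 appears in no bag.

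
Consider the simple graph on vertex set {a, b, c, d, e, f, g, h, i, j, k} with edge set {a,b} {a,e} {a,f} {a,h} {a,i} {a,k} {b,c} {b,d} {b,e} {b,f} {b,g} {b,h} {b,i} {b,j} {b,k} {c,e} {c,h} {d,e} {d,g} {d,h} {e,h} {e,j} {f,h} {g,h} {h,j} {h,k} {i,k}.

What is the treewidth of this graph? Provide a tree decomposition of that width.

Treewidth 3.
One optimal decomposition is:
Bags: B1 = {b, e, h, j}  B2 = {b, d, e, h}  B3 = {a, b, e, h}  B4 = {a, b, h, k}  B5 = {a, b, f, h}  B6 = {b, d, g, h}  B7 = {a, b, i, k}  B8 = {b, c, e, h}
Tree: B1–B2, B1–B3, B3–B4, B3–B5, B2–B6, B4–B7, B1–B8

Every bag has size at most 4, so the width is 4 − 1 = 3 and tw(G) ≤ 3. Conversely, {b, d, g, h} is a clique of size 4, and the vertices of any clique must share a bag in every tree decomposition; so some bag has ≥ 4 vertices and tw(G) ≥ 3. Hence tw(G) = 3 exactly.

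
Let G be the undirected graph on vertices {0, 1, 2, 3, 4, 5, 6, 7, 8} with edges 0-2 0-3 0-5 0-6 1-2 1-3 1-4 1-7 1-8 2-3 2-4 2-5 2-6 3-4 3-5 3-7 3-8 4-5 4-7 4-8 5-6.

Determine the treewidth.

A width-3 tree decomposition is:
Bags: B1 = {2, 3, 4, 5}  B2 = {0, 2, 3, 5}  B3 = {1, 2, 3, 4}  B4 = {0, 2, 5, 6}  B5 = {1, 3, 4, 7}  B6 = {1, 3, 4, 8}
Tree: B1–B2, B1–B3, B2–B4, B3–B5, B3–B6
Every bag has size at most 4, so the width is 4 − 1 = 3 and tw(G) ≤ 3. For the lower bound, the 4 vertices {0, 2, 3, 5} are pairwise adjacent, and any tree decomposition puts a clique entirely inside one bag — forcing width ≥ 3. Therefore the treewidth is 3.

3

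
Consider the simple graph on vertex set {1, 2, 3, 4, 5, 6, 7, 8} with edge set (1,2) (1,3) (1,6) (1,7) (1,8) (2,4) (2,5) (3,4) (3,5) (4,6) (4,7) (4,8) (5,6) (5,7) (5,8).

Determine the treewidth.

A width-3 tree decomposition is:
Bags: B1 = {1, 2, 4, 5}  B2 = {1, 4, 5, 7}  B3 = {1, 3, 4, 5}  B4 = {1, 4, 5, 8}  B5 = {1, 4, 5, 6}
Tree: B1–B2, B2–B3, B3–B4, B4–B5
Each bag holds 4 vertices, so the decomposition has width 3, which upper-bounds the treewidth. For the lower bound: the 4 vertex sets {2,4}, {5,7}, {1}, {3} are disjoint, each induces a connected subgraph, and every pair is joined by at least one edge of G. Contracting each set to a single vertex therefore yields K_{4} as a minor, and since treewidth is minor-monotone, tw(G) ≥ tw(K_{4}) = 3. Therefore the treewidth is 3.

3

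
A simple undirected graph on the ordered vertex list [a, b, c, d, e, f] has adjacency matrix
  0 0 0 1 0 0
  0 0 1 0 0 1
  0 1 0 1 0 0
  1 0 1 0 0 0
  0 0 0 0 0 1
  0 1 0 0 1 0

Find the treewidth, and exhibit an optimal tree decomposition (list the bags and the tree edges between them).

Every bag has size at most 2, so the width is 2 − 1 = 1 and tw(G) ≤ 1. Any graph with an edge has treewidth ≥ 1, and G has the edge e–f. Hence tw(G) = 1 exactly.

Treewidth 1.
Bags: B1 = {e, f}  B2 = {b, f}  B3 = {b, c}  B4 = {c, d}  B5 = {a, d}
Tree: B1–B2, B2–B3, B3–B4, B4–B5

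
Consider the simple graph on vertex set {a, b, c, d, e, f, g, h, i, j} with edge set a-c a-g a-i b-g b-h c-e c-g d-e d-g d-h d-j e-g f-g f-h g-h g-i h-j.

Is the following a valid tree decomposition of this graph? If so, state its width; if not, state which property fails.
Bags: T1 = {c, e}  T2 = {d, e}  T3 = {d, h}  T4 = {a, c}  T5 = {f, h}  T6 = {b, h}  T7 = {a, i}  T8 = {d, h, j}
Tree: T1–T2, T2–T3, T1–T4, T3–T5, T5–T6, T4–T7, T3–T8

A tree decomposition must satisfy three properties: every vertex lies in some bag; for every edge, both endpoints lie together in some bag; and for every vertex, the bags containing it form a connected subtree. Here vertex g appears in no bag, so the decomposition is invalid.

No — vertex g appears in no bag.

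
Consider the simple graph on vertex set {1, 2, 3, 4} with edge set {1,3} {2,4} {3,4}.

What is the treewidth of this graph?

A width-1 tree decomposition is:
Bags: B1 = {2, 4}  B2 = {3, 4}  B3 = {1, 3}
Tree: B1–B2, B2–B3
Each bag holds 2 vertices, so the decomposition has width 1, which upper-bounds the treewidth. G has an edge, so its treewidth is at least 1. The upper and lower bounds meet at 1, so that is the treewidth.

1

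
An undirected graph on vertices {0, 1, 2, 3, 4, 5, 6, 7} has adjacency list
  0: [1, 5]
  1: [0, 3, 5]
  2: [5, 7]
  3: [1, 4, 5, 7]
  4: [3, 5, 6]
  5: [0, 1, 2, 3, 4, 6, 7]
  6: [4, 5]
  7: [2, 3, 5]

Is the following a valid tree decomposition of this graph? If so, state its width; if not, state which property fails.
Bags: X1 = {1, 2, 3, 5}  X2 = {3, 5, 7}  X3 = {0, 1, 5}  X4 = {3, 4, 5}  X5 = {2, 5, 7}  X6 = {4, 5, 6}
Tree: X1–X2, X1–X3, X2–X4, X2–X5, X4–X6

A tree decomposition must satisfy three properties: every vertex lies in some bag; for every edge, both endpoints lie together in some bag; and for every vertex, the bags containing it form a connected subtree. Here bags containing vertex 2 are not connected in the tree, so the decomposition is invalid.

No — bags containing vertex 2 are not connected in the tree.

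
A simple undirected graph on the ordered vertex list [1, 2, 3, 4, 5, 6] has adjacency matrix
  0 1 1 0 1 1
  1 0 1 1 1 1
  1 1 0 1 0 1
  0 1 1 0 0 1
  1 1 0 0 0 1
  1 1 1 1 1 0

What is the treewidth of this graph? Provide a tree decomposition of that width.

Every bag has size at most 4, so the width is 4 − 1 = 3 and tw(G) ≤ 3. On the other hand G contains the 4-clique {1, 2, 3, 6}. A clique must lie in a single bag of any decomposition, so no decomposition can have width below 3. The upper and lower bounds meet at 3, so that is the treewidth.

Treewidth 3.
One optimal decomposition is:
Bags: B1 = {2, 3, 4, 6}  B2 = {1, 2, 3, 6}  B3 = {1, 2, 5, 6}
Tree: B1–B2, B2–B3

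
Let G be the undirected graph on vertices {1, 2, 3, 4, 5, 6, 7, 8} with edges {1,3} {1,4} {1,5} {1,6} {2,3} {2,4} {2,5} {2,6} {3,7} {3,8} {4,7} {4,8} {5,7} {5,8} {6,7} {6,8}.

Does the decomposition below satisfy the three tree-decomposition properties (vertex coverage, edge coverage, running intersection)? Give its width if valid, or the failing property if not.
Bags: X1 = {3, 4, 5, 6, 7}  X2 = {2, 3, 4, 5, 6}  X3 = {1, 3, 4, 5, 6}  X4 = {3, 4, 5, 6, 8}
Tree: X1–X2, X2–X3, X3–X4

Yes; width 4.

Vertex coverage: the bags together contain {1, 2, 3, 4, 5, 6, 7, 8}, the full vertex set. Edge coverage: each edge of G has both endpoints in at least one bag. Running intersection: for every vertex, the bags containing it form a connected subtree. All three properties hold, so this is a valid tree decomposition of width max|bag| − 1 = 4, and hence tw(G) ≤ 4.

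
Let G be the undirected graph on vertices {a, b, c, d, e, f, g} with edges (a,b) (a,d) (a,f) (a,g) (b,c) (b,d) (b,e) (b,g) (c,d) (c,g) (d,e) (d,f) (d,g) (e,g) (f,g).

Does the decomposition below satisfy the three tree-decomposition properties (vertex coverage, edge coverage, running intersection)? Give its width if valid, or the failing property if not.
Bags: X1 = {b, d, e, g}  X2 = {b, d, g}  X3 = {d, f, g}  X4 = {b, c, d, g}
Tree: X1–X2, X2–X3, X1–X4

No — vertex a appears in no bag.

A tree decomposition must satisfy three properties: every vertex lies in some bag; for every edge, both endpoints lie together in some bag; and for every vertex, the bags containing it form a connected subtree. Here vertex a appears in no bag, so the decomposition is invalid.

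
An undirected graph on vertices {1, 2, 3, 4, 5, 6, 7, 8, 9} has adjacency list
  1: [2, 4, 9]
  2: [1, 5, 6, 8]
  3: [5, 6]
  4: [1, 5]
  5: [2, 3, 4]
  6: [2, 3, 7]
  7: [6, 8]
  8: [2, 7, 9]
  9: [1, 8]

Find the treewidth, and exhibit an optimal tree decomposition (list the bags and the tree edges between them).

Treewidth 3.
One such decomposition:
Bags: B1 = {3, 5, 6, 7}  B2 = {2, 5, 6, 7}  B3 = {2, 5, 7, 8}  B4 = {2, 4, 5, 8}  B5 = {1, 2, 4, 8}  B6 = {1, 4, 8, 9}
Tree: B1–B2, B2–B3, B3–B4, B4–B5, B5–B6

The largest bag has 4 vertices, giving width 3; this decomposition certifies tw(G) ≤ 3. For the lower bound: the 4 vertex sets {3,6,7}, {5}, {2}, {1,4,8,9} are disjoint, each induces a connected subgraph, and every pair is joined by at least one edge of G. Contracting each set to a single vertex therefore yields K_{4} as a minor, and since treewidth is minor-monotone, tw(G) ≥ tw(K_{4}) = 3. Combining the bounds, tw(G) = 3.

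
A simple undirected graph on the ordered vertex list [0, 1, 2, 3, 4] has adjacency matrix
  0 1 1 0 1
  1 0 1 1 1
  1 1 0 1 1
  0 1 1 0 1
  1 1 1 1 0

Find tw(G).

3

A width-3 tree decomposition is:
Bags: B1 = {0, 1, 2, 4}  B2 = {1, 2, 3, 4}
Tree: B1–B2
Each bag holds 4 vertices, so the decomposition has width 3, which upper-bounds the treewidth. On the other hand G contains the 4-clique {0, 1, 2, 4}. A clique must lie in a single bag of any decomposition, so no decomposition can have width below 3. Hence tw(G) = 3 exactly.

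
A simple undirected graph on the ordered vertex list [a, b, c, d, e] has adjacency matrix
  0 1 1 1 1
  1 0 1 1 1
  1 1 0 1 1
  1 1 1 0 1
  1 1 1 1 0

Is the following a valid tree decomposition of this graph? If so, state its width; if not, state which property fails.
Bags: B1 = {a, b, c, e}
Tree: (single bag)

No — vertex d appears in no bag.

A tree decomposition must satisfy three properties: every vertex lies in some bag; for every edge, both endpoints lie together in some bag; and for every vertex, the bags containing it form a connected subtree. Here vertex d appears in no bag, so the decomposition is invalid.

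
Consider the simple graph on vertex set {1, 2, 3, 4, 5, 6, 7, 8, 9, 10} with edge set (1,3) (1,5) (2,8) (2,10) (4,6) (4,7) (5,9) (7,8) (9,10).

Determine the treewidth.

A width-1 tree decomposition is:
Bags: B1 = {4, 6}  B2 = {4, 7}  B3 = {7, 8}  B4 = {2, 8}  B5 = {2, 10}  B6 = {9, 10}  B7 = {5, 9}  B8 = {1, 5}  B9 = {1, 3}
Tree: B1–B2, B2–B3, B3–B4, B4–B5, B5–B6, B6–B7, B7–B8, B8–B9
Each bag holds 2 vertices, so the decomposition has width 1, which upper-bounds the treewidth. G has an edge, so its treewidth is at least 1. Therefore the treewidth is 1.

1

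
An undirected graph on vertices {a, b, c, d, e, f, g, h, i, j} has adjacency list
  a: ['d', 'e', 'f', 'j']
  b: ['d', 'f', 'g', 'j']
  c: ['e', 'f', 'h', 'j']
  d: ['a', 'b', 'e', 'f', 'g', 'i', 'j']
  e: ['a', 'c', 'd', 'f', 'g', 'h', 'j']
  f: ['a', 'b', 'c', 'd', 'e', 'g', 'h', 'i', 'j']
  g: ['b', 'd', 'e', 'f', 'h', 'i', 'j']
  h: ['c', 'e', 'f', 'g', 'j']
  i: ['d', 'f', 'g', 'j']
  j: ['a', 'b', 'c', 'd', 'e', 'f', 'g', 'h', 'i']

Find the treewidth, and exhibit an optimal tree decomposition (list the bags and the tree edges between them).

Treewidth 4.
One optimal decomposition is:
Bags: B1 = {a, d, e, f, j}  B2 = {d, e, f, g, j}  B3 = {d, f, g, i, j}  B4 = {e, f, g, h, j}  B5 = {c, e, f, h, j}  B6 = {b, d, f, g, j}
Tree: B1–B2, B2–B3, B2–B4, B4–B5, B3–B6

The largest bag has 5 vertices, giving width 4; this decomposition certifies tw(G) ≤ 4. For the lower bound, the 5 vertices {d, e, f, g, j} are pairwise adjacent, and any tree decomposition puts a clique entirely inside one bag — forcing width ≥ 4. Hence tw(G) = 4 exactly.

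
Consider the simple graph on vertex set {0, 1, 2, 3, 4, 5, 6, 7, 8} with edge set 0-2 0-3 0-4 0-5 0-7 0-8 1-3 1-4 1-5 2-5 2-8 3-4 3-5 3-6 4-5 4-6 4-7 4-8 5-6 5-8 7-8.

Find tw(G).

A width-3 tree decomposition is:
Bags: B1 = {0, 4, 5, 8}  B2 = {0, 3, 4, 5}  B3 = {1, 3, 4, 5}  B4 = {0, 4, 7, 8}  B5 = {3, 4, 5, 6}  B6 = {0, 2, 5, 8}
Tree: B1–B2, B2–B3, B1–B4, B3–B5, B1–B6
The largest bag has 4 vertices, giving width 3; this decomposition certifies tw(G) ≤ 3. On the other hand G contains the 4-clique {0, 2, 5, 8}. A clique must lie in a single bag of any decomposition, so no decomposition can have width below 3. Combining the bounds, tw(G) = 3.

3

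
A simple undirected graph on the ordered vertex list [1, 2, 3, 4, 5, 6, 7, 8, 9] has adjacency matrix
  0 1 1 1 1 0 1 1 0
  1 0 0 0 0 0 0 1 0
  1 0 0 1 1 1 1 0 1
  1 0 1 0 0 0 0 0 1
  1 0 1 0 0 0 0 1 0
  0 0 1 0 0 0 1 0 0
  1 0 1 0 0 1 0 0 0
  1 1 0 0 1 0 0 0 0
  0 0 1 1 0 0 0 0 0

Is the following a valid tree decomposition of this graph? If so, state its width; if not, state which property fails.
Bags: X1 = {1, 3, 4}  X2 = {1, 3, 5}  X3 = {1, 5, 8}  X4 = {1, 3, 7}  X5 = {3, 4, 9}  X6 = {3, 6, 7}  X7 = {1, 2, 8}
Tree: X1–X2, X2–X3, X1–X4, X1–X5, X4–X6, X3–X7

Yes; width 2.

Checking the three conditions: (i) the bags cover all of {1, 2, 3, 4, 5, 6, 7, 8, 9}; (ii) for each edge, some bag contains both endpoints; (iii) the bags containing any fixed vertex form a subtree. All hold, so the decomposition is valid with width 3 − 1 = 2.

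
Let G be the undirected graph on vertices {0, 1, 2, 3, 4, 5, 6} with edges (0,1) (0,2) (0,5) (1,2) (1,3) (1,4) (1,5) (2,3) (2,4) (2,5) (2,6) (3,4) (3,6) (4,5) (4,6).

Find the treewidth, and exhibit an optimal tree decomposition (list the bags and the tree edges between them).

Treewidth 3.
One optimal decomposition is:
Bags: B1 = {0, 1, 2, 5}  B2 = {1, 2, 4, 5}  B3 = {1, 2, 3, 4}  B4 = {2, 3, 4, 6}
Tree: B1–B2, B2–B3, B3–B4

The largest bag has 4 vertices, giving width 3; this decomposition certifies tw(G) ≤ 3. On the other hand G contains the 4-clique {0, 1, 2, 5}. A clique must lie in a single bag of any decomposition, so no decomposition can have width below 3. Hence tw(G) = 3 exactly.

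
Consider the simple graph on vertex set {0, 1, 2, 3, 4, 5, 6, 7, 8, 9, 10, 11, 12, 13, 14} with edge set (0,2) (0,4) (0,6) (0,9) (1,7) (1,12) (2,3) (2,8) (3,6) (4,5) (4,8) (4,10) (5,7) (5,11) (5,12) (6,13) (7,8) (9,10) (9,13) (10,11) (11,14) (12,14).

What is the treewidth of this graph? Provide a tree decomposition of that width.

Treewidth 3.
Bags: B1 = {2, 3, 6, 13}  B2 = {0, 2, 6, 13}  B3 = {0, 2, 9, 13}  B4 = {0, 2, 8, 9}  B5 = {0, 4, 8, 9}  B6 = {4, 8, 9, 10}  B7 = {4, 7, 8, 10}  B8 = {4, 5, 7, 10}  B9 = {5, 7, 10, 11}  B10 = {1, 5, 7, 11}  B11 = {1, 5, 11, 12}  B12 = {1, 11, 12, 14}
Tree: B1–B2, B2–B3, B3–B4, B4–B5, B5–B6, B6–B7, B7–B8, B8–B9, B9–B10, B10–B11, B11–B12

The largest bag has 4 vertices, giving width 3; this decomposition certifies tw(G) ≤ 3. For the lower bound: the 4 vertex sets {3,6,13}, {2}, {0}, {4,8,9,10} are disjoint, each induces a connected subgraph, and every pair is joined by at least one edge of G. Contracting each set to a single vertex therefore yields K_{4} as a minor, and since treewidth is minor-monotone, tw(G) ≥ tw(K_{4}) = 3. The upper and lower bounds meet at 3, so that is the treewidth.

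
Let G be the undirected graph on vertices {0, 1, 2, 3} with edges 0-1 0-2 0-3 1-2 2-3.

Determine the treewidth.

2

A width-2 tree decomposition is:
Bags: B1 = {0, 1, 2}  B2 = {0, 2, 3}
Tree: B1–B2
The largest bag has 3 vertices, giving width 2; this decomposition certifies tw(G) ≤ 2. Conversely, {0, 1, 2} is a clique of size 3, and the vertices of any clique must share a bag in every tree decomposition; so some bag has ≥ 3 vertices and tw(G) ≥ 2. The upper and lower bounds meet at 2, so that is the treewidth.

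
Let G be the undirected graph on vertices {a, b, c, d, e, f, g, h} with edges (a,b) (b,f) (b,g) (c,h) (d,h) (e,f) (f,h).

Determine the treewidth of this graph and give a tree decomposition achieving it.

Each bag holds 2 vertices, so the decomposition has width 1, which upper-bounds the treewidth. Since G has at least one edge (e.g. f–e), it is not an edgeless graph, so tw(G) ≥ 1. Therefore the treewidth is 1.

Treewidth 1.
One such decomposition:
Bags: B1 = {e, f}  B2 = {b, f}  B3 = {f, h}  B4 = {d, h}  B5 = {a, b}  B6 = {b, g}  B7 = {c, h}
Tree: B1–B2, B1–B3, B3–B4, B2–B5, B2–B6, B3–B7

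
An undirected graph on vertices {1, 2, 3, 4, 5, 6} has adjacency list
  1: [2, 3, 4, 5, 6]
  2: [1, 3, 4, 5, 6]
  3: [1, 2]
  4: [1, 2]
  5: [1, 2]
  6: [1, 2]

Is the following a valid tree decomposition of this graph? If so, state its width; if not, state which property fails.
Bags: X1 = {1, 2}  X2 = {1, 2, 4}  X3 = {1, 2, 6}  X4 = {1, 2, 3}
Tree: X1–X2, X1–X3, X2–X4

A tree decomposition must satisfy three properties: every vertex lies in some bag; for every edge, both endpoints lie together in some bag; and for every vertex, the bags containing it form a connected subtree. Here vertex 5 appears in no bag, so the decomposition is invalid.

No — vertex 5 appears in no bag.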